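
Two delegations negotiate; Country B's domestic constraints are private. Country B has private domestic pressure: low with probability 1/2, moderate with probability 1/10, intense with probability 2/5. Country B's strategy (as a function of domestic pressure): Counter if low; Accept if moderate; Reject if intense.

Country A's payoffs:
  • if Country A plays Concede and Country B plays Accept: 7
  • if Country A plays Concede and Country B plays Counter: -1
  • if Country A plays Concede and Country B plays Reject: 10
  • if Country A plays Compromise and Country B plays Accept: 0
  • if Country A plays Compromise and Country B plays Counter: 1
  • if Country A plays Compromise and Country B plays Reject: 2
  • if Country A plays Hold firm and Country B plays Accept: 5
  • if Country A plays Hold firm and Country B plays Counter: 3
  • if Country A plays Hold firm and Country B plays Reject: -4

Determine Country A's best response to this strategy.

E[Concede] = 1/2·(-1) + 1/10·(7) + 2/5·(10) = 21/5
E[Compromise] = 1/2·(1) + 1/10·(0) + 2/5·(2) = 13/10
E[Hold firm] = 1/2·(3) + 1/10·(5) + 2/5·(-4) = 2/5
Best response: Concede (21/5 is the largest).

Concede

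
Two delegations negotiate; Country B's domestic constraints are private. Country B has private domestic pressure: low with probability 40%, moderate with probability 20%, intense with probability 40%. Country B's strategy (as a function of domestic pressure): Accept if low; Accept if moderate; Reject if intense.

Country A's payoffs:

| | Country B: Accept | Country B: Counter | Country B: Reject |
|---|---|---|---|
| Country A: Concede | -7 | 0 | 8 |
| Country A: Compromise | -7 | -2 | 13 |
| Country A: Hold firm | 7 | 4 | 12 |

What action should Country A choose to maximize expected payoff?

Hold firm

E[Concede] = 0.4·(-7) + 0.2·(-7) + 0.4·(8) = -1
E[Compromise] = 0.4·(-7) + 0.2·(-7) + 0.4·(13) = 1
E[Hold firm] = 0.4·(7) + 0.2·(7) + 0.4·(12) = 9
Best response: Hold firm (9 is the largest).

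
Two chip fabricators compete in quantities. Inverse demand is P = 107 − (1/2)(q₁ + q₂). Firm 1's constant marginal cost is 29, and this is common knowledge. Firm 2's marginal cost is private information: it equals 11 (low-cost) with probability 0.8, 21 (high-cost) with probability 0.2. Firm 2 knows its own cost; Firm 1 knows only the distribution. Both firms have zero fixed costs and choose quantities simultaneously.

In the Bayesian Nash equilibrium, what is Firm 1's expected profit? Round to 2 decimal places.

Type-c best response for Firm 2: q₂(c) = (107 − c) − q₁/2.
Firm 1 maximizes expected profit; its first-order condition is 107 − q₁ − (1/2)E[q₂] − 29 = 0.
Substituting E[q₂] and solving: E[c₂] = 13, so q₁ = (107 − 2·29 + 13)/(3/2) = 41.3333.
E[P] = 107 − (1/2)·(q₁ + E[q₂]) = 49.6667; Firm 1's expected profit = (E[P] − 29)·q₁ = (49.6667 − 29)·41.3333 = 854.222.

854.22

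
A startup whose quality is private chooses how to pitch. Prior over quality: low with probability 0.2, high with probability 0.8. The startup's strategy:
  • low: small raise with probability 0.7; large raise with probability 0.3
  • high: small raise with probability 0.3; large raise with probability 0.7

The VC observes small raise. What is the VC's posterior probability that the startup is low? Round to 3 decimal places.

P(small raise) = 0.2·0.7 + 0.8·0.3 = 0.38
P(low | small raise) = (0.2·0.7) / 0.38 = 0.14 / 0.38 = 0.368421

0.368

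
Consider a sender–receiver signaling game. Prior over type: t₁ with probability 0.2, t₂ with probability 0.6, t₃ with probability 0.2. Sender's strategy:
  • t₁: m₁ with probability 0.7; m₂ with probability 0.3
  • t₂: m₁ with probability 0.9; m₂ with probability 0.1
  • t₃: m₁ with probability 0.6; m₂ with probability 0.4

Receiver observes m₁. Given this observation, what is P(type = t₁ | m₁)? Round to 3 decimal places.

0.175

P(m₁) = 0.2·0.7 + 0.6·0.9 + 0.2·0.6 = 0.8
P(t₁ | m₁) = (0.2·0.7) / 0.8 = 0.14 / 0.8 = 0.175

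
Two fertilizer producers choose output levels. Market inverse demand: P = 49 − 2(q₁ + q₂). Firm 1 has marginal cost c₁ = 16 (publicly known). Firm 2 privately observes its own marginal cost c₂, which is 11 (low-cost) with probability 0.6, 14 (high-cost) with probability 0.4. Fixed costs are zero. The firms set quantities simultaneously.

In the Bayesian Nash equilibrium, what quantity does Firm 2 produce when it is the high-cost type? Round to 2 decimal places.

6.32

Each type of Firm 2 best-responds to q₁; Firm 1 best-responds to the expected q₂ over Firm 2's types.
Firm 2 with cost c maximizes (49 − 2(q₁+q₂) − c)·q₂, giving q₂(c) = (49 − c − 2q₁)/4.
E[c₂] = 0.6·11 + 0.4·14 = 12.2
Firm 1's FOC against E[q₂] yields q₁ = (49 − 2·16 + E[c₂])/6 = (49 − 32 + 12.2)/6 = 4.86667.
q₂(high-cost) = (49 − 14 − 2·4.86667)/4 = 6.31667.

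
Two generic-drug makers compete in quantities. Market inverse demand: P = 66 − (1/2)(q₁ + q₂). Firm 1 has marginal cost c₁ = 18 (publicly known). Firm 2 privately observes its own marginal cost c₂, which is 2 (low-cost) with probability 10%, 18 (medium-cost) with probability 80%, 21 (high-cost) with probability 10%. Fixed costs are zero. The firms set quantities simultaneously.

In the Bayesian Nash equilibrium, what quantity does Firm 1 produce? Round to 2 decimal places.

31.13

Type-c best response for Firm 2: q₂(c) = (66 − c) − q₁/2.
Firm 1 maximizes expected profit; its first-order condition is 66 − q₁ − (1/2)E[q₂] − 18 = 0.
Substituting E[q₂] and solving: E[c₂] = 16.7, so q₁ = (66 − 2·18 + 16.7)/(3/2) = 31.1333.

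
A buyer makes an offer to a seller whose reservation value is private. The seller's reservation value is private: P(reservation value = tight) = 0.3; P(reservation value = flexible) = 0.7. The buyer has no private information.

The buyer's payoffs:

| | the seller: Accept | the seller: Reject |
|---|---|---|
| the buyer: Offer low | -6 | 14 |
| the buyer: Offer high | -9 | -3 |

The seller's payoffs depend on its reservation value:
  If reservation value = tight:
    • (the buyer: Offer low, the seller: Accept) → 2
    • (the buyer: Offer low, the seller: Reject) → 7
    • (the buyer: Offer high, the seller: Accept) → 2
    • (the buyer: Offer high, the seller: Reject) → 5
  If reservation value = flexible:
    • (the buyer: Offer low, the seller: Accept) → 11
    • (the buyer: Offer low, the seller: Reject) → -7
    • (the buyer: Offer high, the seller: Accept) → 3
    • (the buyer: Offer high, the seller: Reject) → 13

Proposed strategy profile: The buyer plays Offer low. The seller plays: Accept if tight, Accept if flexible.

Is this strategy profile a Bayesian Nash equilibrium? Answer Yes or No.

A profile is a BNE iff every type of every player is best-responding given beliefs about the other side.
The buyer plays Offer low: E[Offer low] = 0.3·(-6) + 0.7·(-6) = -6; E[Offer high] = -9. Best-responding. ✓
The seller (reservation value tight), facing Offer low: Accept gives 2, Reject gives 7. Proposed Accept is not best — profitable deviation exists. ✗
The seller (reservation value flexible), facing Offer low: Accept gives 11, Reject gives -7. Proposed Accept is best. ✓

No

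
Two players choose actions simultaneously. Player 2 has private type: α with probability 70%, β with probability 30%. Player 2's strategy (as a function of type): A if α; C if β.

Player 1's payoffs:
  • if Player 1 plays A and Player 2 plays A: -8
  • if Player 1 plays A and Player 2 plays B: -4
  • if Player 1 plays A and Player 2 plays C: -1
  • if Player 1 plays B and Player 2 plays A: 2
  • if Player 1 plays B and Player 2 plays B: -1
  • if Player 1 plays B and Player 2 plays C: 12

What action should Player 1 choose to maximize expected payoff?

B

Compute Player 1's expected payoff for each action, taking the expectation over Player 2's type.
E[A] = 0.7·(-8) + 0.3·(-1) = -5.9
E[B] = 0.7·(2) + 0.3·(12) = 5
Best response: B (5 is the largest).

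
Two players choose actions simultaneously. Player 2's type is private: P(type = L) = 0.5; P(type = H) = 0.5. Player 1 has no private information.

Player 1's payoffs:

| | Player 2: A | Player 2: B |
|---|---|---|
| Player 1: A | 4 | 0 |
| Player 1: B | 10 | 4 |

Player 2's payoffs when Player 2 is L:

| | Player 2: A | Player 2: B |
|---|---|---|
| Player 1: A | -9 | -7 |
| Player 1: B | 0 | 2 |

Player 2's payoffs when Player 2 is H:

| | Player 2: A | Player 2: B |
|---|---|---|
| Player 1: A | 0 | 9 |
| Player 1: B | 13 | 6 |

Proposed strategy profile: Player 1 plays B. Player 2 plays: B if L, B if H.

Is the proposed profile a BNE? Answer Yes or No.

No

Player 1 plays B: E[B] = 0.5·(4) + 0.5·(4) = 4; E[A] = 0. Best-responding. ✓
Player 2 (type L), facing B: A gives 0, B gives 2. Proposed B is best. ✓
Player 2 (type H), facing B: A gives 13, B gives 6. Proposed B is not best — profitable deviation exists. ✗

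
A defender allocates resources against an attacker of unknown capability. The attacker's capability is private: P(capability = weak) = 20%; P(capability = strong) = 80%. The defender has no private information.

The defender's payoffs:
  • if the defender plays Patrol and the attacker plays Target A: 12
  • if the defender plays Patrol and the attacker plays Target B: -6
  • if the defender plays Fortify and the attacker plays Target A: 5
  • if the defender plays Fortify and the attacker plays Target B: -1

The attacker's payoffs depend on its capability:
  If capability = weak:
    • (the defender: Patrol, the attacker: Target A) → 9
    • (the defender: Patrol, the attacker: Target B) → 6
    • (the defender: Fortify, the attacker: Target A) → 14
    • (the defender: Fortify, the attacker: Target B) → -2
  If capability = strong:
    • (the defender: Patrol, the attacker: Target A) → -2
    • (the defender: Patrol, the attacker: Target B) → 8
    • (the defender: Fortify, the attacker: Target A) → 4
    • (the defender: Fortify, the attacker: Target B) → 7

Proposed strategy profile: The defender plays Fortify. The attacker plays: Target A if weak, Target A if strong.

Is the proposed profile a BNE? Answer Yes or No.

A profile is a BNE iff every type of every player is best-responding given beliefs about the other side.
The defender plays Fortify: E[Fortify] = 0.2·(5) + 0.8·(5) = 5; E[Patrol] = 12. Not best-responding. ✗
The attacker (capability weak), facing Fortify: Target A gives 14, Target B gives -2. Proposed Target A is best. ✓
The attacker (capability strong), facing Fortify: Target A gives 4, Target B gives 7. Proposed Target A is not best — profitable deviation exists. ✗

No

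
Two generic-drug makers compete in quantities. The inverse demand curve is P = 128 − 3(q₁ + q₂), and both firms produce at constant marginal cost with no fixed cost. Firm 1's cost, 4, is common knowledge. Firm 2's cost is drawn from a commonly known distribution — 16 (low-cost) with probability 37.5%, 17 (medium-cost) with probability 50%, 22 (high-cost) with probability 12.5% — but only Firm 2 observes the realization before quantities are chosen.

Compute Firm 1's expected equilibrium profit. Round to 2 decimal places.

Firm 2 with cost c maximizes (128 − 3(q₁+q₂) − c)·q₂, giving q₂(c) = (128 − c − 3q₁)/6.
E[c₂] = 0.375·16 + 0.5·17 + 0.125·22 = 17.25
Firm 1's FOC against E[q₂] yields q₁ = (128 − 2·4 + E[c₂])/9 = (128 − 8 + 17.25)/9 = 15.25.
E[P] = 128 − 3·(q₁ + E[q₂]) = 49.75; Firm 1's expected profit = (E[P] − 4)·q₁ = (49.75 − 4)·15.25 = 697.688.

697.69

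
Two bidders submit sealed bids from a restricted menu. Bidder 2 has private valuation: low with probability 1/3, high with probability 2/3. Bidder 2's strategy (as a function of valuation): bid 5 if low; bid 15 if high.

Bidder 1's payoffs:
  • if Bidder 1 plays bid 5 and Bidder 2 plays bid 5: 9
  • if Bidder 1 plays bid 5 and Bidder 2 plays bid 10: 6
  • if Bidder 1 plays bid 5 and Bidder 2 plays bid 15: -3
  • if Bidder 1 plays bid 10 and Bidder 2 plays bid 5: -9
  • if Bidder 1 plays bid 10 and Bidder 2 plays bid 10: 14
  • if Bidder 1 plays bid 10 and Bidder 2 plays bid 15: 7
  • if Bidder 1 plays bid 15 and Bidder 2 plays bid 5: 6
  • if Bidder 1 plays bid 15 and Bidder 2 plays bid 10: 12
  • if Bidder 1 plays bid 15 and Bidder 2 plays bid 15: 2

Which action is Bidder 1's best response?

E[bid 5] = 1/3·(9) + 2/3·(-3) = 1
E[bid 10] = 1/3·(-9) + 2/3·(7) = 5/3
E[bid 15] = 1/3·(6) + 2/3·(2) = 10/3
Best response: bid 15 (10/3 is the largest).

bid 15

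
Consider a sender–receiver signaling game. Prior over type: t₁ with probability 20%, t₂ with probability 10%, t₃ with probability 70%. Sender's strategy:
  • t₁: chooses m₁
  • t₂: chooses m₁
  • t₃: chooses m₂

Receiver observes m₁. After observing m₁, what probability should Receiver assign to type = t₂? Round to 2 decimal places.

P(m₁) = 0.2·1 + 0.1·1 + 0.7·0 = 0.3
P(t₂ | m₁) = (0.1·1) / 0.3 = 0.1 / 0.3 = 0.333333

0.33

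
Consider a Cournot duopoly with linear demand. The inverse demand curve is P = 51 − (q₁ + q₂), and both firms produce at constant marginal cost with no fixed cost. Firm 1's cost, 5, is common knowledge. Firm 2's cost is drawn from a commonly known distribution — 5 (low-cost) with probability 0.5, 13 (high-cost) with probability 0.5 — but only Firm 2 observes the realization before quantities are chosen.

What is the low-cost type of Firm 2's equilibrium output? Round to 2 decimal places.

Each type of Firm 2 best-responds to q₁; Firm 1 best-responds to the expected q₂ over Firm 2's types.
Firm 2 with cost c maximizes (51 − (q₁+q₂) − c)·q₂, giving q₂(c) = (51 − c − q₁)/2.
E[c₂] = 0.5·5 + 0.5·13 = 9
Firm 1's FOC against E[q₂] yields q₁ = (51 − 2·5 + E[c₂])/3 = (51 − 10 + 9)/3 = 16.6667.
q₂(low-cost) = (51 − 5 − 16.6667)/2 = 14.6667.

14.67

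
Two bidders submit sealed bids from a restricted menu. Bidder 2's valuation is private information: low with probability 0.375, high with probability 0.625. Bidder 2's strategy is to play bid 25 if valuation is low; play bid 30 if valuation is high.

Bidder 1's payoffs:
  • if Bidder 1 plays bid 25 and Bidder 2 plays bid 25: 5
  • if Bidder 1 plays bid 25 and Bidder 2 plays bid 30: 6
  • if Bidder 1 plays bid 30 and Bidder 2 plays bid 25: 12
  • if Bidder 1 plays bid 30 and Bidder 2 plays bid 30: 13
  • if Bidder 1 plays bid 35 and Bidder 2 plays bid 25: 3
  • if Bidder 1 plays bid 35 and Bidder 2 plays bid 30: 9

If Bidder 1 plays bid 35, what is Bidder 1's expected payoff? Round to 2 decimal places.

Take the expectation over Bidder 2's valuation, weighting each type's action by its prior probability.
E[bid 35] = 0.375·3 + 0.625·9 = 1.125 + 5.625 = 6.75

6.75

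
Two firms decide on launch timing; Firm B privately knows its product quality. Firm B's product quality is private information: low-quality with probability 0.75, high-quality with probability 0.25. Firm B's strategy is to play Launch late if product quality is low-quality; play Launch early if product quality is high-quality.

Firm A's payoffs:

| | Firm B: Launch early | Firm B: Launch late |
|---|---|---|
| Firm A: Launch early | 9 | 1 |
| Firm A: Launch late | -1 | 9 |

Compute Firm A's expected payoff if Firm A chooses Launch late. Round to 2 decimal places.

6.50

Take the expectation over Firm B's product quality, weighting each type's action by its prior probability.
E[Launch late] = 0.75·9 + 0.25·(-1) = 6.75 + (-0.25) = 6.5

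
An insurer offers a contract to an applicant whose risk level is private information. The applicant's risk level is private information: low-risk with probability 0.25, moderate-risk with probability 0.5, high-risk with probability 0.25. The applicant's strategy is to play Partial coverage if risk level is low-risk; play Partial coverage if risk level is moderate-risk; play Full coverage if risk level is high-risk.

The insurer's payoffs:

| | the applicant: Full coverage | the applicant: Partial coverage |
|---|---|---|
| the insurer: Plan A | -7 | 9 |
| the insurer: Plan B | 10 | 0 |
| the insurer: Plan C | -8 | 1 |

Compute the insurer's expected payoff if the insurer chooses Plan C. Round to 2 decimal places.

E[Plan C] = 0.25·1 + 0.5·1 + 0.25·(-8) = 0.25 + 0.5 + (-2) = -1.25

-1.25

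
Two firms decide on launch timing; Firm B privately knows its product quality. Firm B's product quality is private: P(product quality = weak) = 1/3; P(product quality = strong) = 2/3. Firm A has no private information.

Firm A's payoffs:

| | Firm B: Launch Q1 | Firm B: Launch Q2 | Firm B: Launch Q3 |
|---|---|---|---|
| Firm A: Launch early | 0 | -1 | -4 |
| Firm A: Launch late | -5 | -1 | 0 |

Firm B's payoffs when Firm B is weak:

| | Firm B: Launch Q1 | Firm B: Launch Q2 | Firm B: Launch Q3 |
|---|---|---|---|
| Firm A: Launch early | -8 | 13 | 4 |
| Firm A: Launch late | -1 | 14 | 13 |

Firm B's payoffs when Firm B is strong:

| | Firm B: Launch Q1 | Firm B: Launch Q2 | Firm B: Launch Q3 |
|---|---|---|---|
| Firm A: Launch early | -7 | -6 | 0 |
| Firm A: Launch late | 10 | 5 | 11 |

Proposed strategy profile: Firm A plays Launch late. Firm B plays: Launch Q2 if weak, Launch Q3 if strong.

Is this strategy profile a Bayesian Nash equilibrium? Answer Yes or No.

Yes

A profile is a BNE iff every type of every player is best-responding given beliefs about the other side.
Firm A plays Launch late: E[Launch late] = 1/3·(-1) + 2/3·(0) = -1/3; E[Launch early] = -3. Best-responding. ✓
Firm B (product quality weak), facing Launch late: Launch Q1 gives -1, Launch Q2 gives 14, Launch Q3 gives 13. Proposed Launch Q2 is best. ✓
Firm B (product quality strong), facing Launch late: Launch Q1 gives 10, Launch Q2 gives 5, Launch Q3 gives 11. Proposed Launch Q3 is best. ✓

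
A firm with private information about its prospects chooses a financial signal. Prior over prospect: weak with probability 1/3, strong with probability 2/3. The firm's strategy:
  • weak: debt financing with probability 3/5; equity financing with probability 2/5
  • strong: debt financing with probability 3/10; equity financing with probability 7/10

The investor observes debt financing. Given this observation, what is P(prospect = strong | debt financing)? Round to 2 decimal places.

P(debt financing) = (1/3)·(3/5) + (2/3)·(3/10) = 2/5
P(strong | debt financing) = ((2/3)·(3/10)) / (2/5) = (1/5) / (2/5) = 1/2

0.50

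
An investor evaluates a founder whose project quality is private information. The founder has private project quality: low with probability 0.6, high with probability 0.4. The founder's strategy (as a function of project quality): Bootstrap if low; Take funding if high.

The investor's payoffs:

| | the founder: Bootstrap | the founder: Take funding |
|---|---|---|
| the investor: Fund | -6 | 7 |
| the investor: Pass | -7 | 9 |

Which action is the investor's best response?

E[Fund] = 0.6·(-6) + 0.4·(7) = -0.8
E[Pass] = 0.6·(-7) + 0.4·(9) = -0.6
Best response: Pass (-0.6 is the largest).

Pass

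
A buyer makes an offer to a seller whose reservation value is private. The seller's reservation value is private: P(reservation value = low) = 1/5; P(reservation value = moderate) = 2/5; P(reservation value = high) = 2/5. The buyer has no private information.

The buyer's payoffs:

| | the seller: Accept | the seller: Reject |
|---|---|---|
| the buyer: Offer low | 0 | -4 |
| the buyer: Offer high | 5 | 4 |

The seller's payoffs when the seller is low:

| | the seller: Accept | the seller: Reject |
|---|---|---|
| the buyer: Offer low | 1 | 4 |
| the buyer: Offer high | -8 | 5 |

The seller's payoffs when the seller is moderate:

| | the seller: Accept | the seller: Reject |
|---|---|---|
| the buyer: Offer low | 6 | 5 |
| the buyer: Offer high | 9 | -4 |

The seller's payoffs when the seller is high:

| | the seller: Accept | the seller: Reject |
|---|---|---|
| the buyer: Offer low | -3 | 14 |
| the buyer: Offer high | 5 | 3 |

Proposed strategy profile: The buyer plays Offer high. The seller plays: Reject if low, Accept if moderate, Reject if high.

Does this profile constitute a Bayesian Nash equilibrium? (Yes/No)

The buyer plays Offer high: E[Offer high] = 1/5·(4) + 2/5·(5) + 2/5·(4) = 22/5; E[Offer low] = -12/5. Best-responding. ✓
The seller (reservation value low), facing Offer high: Accept gives -8, Reject gives 5. Proposed Reject is best. ✓
The seller (reservation value moderate), facing Offer high: Accept gives 9, Reject gives -4. Proposed Accept is best. ✓
The seller (reservation value high), facing Offer high: Accept gives 5, Reject gives 3. Proposed Reject is not best — profitable deviation exists. ✗

No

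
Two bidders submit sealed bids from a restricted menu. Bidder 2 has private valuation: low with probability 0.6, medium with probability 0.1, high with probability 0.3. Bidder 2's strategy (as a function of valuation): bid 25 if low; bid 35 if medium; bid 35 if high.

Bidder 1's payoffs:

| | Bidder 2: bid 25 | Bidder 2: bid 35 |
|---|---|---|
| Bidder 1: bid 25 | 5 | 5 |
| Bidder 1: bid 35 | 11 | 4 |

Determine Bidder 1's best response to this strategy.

bid 35

E[bid 25] = 0.6·(5) + 0.1·(5) + 0.3·(5) = 5
E[bid 35] = 0.6·(11) + 0.1·(4) + 0.3·(4) = 8.2
Best response: bid 35 (8.2 is the largest).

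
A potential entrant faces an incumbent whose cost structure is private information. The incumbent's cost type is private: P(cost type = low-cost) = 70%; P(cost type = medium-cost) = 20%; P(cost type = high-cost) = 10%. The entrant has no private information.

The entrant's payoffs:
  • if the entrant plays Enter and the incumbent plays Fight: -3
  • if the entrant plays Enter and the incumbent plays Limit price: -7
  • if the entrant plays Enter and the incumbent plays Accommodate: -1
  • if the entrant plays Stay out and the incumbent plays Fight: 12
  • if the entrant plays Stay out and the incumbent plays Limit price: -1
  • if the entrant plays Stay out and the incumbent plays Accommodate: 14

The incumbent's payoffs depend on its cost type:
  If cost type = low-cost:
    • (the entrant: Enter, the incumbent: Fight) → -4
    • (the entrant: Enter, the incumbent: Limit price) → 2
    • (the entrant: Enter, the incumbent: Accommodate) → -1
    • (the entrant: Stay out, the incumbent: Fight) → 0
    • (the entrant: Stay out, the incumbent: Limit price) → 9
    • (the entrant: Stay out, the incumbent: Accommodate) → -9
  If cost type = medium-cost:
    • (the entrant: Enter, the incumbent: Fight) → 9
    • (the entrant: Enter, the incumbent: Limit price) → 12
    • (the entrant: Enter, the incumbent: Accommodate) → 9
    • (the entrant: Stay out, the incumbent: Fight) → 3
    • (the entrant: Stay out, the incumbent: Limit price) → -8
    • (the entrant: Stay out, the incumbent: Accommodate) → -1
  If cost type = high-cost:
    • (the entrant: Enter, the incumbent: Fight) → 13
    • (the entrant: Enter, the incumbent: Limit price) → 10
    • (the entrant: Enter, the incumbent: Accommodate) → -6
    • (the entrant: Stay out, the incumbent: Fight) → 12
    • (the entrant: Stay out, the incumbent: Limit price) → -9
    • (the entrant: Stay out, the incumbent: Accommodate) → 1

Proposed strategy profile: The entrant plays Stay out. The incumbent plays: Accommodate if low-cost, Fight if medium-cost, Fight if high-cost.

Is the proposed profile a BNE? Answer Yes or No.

No

The entrant plays Stay out: E[Stay out] = 0.7·(14) + 0.2·(12) + 0.1·(12) = 13.4; E[Enter] = -1.6. Best-responding. ✓
The incumbent (cost type low-cost), facing Stay out: Fight gives 0, Limit price gives 9, Accommodate gives -9. Proposed Accommodate is not best — profitable deviation exists. ✗
The incumbent (cost type medium-cost), facing Stay out: Fight gives 3, Limit price gives -8, Accommodate gives -1. Proposed Fight is best. ✓
The incumbent (cost type high-cost), facing Stay out: Fight gives 12, Limit price gives -9, Accommodate gives 1. Proposed Fight is best. ✓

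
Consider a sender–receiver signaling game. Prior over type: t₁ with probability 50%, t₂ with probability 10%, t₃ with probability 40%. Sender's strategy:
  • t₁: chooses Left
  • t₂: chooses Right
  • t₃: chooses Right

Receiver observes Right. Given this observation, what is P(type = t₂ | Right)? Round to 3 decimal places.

0.200

Apply Bayes' rule using the sender's strategy as the likelihood.
P(Right) = 0.5·0 + 0.1·1 + 0.4·1 = 0.5
P(t₂ | Right) = (0.1·1) / 0.5 = 0.1 / 0.5 = 0.2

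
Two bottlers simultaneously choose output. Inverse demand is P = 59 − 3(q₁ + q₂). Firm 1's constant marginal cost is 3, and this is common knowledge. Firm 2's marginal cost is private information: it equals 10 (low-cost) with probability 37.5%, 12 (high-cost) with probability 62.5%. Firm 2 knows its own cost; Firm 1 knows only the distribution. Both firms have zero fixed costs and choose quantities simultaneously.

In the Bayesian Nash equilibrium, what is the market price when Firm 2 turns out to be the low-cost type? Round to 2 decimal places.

23.79

Each type of Firm 2 best-responds to q₁; Firm 1 best-responds to the expected q₂ over Firm 2's types.
Firm 2 with cost c maximizes (59 − 3(q₁+q₂) − c)·q₂, giving q₂(c) = (59 − c − 3q₁)/6.
E[c₂] = 0.375·10 + 0.625·12 = 11.25
Firm 1's FOC against E[q₂] yields q₁ = (59 − 2·3 + E[c₂])/9 = (59 − 6 + 11.25)/9 = 7.13889.
q₂(low-cost) = 4.59722, so P = 59 − 3·(7.13889 + 4.59722) = 23.7917.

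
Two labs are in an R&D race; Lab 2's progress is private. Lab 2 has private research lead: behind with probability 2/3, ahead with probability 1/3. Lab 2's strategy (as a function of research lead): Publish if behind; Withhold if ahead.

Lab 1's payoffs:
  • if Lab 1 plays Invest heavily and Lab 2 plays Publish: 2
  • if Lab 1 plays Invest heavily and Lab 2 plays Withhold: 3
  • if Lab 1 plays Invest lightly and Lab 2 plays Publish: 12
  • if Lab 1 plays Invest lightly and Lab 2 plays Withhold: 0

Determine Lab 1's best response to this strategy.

Invest lightly

E[Invest heavily] = 2/3·(2) + 1/3·(3) = 7/3
E[Invest lightly] = 2/3·(12) + 1/3·(0) = 8
Best response: Invest lightly (8 is the largest).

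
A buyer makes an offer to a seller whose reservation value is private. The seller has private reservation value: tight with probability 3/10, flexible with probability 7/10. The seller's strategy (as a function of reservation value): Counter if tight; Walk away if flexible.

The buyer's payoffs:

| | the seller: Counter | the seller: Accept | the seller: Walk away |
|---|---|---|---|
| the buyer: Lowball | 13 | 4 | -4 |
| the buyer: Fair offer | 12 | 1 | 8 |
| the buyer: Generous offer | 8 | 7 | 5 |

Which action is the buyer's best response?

Fair offer

Compute the buyer's expected payoff for each action, taking the expectation over the seller's type.
E[Lowball] = 3/10·(13) + 7/10·(-4) = 11/10
E[Fair offer] = 3/10·(12) + 7/10·(8) = 46/5
E[Generous offer] = 3/10·(8) + 7/10·(5) = 59/10
Best response: Fair offer (46/5 is the largest).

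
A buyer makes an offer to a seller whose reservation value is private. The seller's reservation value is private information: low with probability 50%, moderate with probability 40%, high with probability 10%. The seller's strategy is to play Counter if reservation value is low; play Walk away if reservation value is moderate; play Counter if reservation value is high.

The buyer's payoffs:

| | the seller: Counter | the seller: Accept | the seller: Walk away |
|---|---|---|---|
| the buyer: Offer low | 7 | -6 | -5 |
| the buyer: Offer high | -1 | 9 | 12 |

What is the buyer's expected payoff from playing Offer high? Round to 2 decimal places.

Take the expectation over the seller's reservation value, weighting each type's action by its prior probability.
E[Offer high] = 0.5·(-1) + 0.4·12 + 0.1·(-1) = (-0.5) + 4.8 + (-0.1) = 4.2

4.20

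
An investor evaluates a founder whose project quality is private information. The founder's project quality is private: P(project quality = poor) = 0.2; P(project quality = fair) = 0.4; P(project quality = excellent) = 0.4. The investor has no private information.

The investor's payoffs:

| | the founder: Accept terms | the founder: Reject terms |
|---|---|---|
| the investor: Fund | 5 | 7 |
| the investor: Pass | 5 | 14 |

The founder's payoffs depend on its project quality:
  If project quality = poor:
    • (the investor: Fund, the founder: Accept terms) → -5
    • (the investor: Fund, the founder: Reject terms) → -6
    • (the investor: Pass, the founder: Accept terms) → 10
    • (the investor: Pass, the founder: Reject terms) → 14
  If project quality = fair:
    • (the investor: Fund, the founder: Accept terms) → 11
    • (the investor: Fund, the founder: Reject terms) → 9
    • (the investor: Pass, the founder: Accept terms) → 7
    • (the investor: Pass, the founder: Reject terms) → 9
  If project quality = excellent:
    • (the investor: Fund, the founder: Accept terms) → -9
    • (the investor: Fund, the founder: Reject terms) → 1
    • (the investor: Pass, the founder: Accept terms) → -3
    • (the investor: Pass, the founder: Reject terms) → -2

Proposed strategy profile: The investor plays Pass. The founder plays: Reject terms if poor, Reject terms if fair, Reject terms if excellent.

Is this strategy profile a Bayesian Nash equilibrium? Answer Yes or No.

The investor plays Pass: E[Pass] = 0.2·(14) + 0.4·(14) + 0.4·(14) = 14; E[Fund] = 7. Best-responding. ✓
The founder (project quality poor), facing Pass: Accept terms gives 10, Reject terms gives 14. Proposed Reject terms is best. ✓
The founder (project quality fair), facing Pass: Accept terms gives 7, Reject terms gives 9. Proposed Reject terms is best. ✓
The founder (project quality excellent), facing Pass: Accept terms gives -3, Reject terms gives -2. Proposed Reject terms is best. ✓

Yes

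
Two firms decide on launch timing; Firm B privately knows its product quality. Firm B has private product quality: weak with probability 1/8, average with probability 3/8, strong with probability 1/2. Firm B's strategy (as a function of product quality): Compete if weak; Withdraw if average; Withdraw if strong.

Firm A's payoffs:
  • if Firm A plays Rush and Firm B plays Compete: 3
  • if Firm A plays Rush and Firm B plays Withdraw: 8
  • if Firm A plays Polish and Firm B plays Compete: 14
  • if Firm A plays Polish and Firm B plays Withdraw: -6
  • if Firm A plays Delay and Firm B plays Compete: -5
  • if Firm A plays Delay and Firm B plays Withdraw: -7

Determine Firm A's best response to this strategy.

E[Rush] = 1/8·(3) + 3/8·(8) + 1/2·(8) = 59/8
E[Polish] = 1/8·(14) + 3/8·(-6) + 1/2·(-6) = -7/2
E[Delay] = 1/8·(-5) + 3/8·(-7) + 1/2·(-7) = -27/4
Best response: Rush (59/8 is the largest).

Rush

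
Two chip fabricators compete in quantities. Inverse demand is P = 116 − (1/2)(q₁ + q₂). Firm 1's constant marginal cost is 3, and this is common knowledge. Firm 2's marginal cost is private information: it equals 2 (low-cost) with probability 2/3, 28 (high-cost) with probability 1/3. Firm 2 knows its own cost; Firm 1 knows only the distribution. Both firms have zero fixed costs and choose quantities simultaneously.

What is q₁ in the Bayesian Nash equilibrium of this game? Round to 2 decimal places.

Firm 2 with cost c maximizes (116 − (1/2)(q₁+q₂) − c)·q₂, giving q₂(c) = (116 − c − (1/2)q₁).
E[c₂] = 2/3·2 + 1/3·28 = 10.6667
Firm 1's FOC against E[q₂] yields q₁ = (116 − 2·3 + E[c₂])/(3/2) = (116 − 6 + 10.6667)/(3/2) = 80.4444.

80.44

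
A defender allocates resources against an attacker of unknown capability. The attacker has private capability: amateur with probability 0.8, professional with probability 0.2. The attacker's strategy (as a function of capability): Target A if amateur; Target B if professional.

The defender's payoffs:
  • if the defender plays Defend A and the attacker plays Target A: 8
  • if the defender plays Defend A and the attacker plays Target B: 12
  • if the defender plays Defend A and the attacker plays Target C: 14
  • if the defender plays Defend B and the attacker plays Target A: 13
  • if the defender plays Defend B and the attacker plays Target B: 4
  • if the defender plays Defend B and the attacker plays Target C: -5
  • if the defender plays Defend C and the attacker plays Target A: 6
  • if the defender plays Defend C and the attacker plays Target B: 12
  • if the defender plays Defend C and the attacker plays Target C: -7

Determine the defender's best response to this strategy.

Defend B

Compute the defender's expected payoff for each action, taking the expectation over the attacker's type.
E[Defend A] = 0.8·(8) + 0.2·(12) = 8.8
E[Defend B] = 0.8·(13) + 0.2·(4) = 11.2
E[Defend C] = 0.8·(6) + 0.2·(12) = 7.2
Best response: Defend B (11.2 is the largest).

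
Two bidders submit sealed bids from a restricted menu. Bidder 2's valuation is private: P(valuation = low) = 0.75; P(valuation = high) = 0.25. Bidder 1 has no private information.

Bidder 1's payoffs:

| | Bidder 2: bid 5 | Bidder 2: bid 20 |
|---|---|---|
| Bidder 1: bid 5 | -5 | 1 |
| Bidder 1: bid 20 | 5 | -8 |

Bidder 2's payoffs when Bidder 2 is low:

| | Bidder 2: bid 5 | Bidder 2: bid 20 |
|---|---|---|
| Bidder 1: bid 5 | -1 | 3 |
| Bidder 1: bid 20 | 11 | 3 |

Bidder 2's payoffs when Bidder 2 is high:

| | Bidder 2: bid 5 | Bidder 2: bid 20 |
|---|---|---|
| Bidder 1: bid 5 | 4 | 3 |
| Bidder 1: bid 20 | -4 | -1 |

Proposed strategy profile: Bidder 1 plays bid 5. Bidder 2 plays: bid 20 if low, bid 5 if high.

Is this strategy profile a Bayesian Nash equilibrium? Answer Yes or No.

Yes

Bidder 1 plays bid 5: E[bid 5] = 0.75·(1) + 0.25·(-5) = -0.5; E[bid 20] = -4.75. Best-responding. ✓
Bidder 2 (valuation low), facing bid 5: bid 5 gives -1, bid 20 gives 3. Proposed bid 20 is best. ✓
Bidder 2 (valuation high), facing bid 5: bid 5 gives 4, bid 20 gives 3. Proposed bid 5 is best. ✓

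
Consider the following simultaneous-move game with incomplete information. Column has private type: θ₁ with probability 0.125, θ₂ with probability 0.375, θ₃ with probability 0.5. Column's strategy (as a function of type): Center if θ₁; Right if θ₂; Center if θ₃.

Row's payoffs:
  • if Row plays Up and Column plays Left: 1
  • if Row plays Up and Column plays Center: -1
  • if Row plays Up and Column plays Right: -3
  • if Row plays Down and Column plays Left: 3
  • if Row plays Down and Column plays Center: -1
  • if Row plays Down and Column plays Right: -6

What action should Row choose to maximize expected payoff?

Compute Row's expected payoff for each action, taking the expectation over Column's type.
E[Up] = 0.125·(-1) + 0.375·(-3) + 0.5·(-1) = -1.75
E[Down] = 0.125·(-1) + 0.375·(-6) + 0.5·(-1) = -2.875
Best response: Up (-1.75 is the largest).

Up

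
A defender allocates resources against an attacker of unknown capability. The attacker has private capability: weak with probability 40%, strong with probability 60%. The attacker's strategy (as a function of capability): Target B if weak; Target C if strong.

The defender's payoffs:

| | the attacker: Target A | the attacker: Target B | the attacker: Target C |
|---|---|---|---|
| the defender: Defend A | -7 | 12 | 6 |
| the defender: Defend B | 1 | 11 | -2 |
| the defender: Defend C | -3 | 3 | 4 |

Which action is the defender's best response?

Compute the defender's expected payoff for each action, taking the expectation over the attacker's type.
E[Defend A] = 0.4·(12) + 0.6·(6) = 8.4
E[Defend B] = 0.4·(11) + 0.6·(-2) = 3.2
E[Defend C] = 0.4·(3) + 0.6·(4) = 3.6
Best response: Defend A (8.4 is the largest).

Defend A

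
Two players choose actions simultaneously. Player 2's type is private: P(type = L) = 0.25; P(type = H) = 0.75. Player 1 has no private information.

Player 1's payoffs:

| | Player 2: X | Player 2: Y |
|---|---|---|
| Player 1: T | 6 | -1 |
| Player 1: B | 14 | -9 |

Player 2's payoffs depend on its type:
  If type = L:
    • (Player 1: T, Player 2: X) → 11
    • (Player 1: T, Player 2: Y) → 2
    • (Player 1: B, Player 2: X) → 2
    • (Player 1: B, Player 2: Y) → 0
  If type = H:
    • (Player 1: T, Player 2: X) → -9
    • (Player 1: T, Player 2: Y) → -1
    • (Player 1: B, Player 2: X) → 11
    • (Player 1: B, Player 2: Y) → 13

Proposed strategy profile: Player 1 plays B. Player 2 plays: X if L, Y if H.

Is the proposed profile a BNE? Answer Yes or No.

A profile is a BNE iff every type of every player is best-responding given beliefs about the other side.
Player 1 plays B: E[B] = 0.25·(14) + 0.75·(-9) = -3.25; E[T] = 0.75. Not best-responding. ✗
Player 2 (type L), facing B: X gives 2, Y gives 0. Proposed X is best. ✓
Player 2 (type H), facing B: X gives 11, Y gives 13. Proposed Y is best. ✓

No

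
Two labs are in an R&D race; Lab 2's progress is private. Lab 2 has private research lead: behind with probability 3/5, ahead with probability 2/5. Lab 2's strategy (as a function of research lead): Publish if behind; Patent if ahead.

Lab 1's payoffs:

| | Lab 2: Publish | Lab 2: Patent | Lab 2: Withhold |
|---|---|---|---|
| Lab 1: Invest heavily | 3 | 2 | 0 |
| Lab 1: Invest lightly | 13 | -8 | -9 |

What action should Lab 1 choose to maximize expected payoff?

E[Invest heavily] = 3/5·(3) + 2/5·(2) = 13/5
E[Invest lightly] = 3/5·(13) + 2/5·(-8) = 23/5
Best response: Invest lightly (23/5 is the largest).

Invest lightly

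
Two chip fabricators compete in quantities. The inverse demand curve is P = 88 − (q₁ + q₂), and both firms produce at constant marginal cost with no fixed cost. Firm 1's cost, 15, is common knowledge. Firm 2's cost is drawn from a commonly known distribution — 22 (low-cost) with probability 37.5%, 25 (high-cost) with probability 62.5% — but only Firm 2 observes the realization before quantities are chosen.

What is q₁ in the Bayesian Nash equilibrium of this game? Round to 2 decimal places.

Each type of Firm 2 best-responds to q₁; Firm 1 best-responds to the expected q₂ over Firm 2's types.
Firm 2 with cost c maximizes (88 − (q₁+q₂) − c)·q₂, giving q₂(c) = (88 − c − q₁)/2.
E[c₂] = 0.375·22 + 0.625·25 = 23.875
Firm 1's FOC against E[q₂] yields q₁ = (88 − 2·15 + E[c₂])/3 = (88 − 30 + 23.875)/3 = 27.2917.

27.29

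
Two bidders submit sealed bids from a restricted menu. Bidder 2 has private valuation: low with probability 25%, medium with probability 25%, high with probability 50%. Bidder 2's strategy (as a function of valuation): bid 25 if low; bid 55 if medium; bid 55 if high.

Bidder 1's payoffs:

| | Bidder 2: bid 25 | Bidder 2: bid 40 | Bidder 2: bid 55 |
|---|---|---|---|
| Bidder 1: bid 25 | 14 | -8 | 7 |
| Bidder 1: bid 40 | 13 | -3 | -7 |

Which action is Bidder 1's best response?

bid 25

Compute Bidder 1's expected payoff for each action, taking the expectation over Bidder 2's type.
E[bid 25] = 0.25·(14) + 0.25·(7) + 0.5·(7) = 8.75
E[bid 40] = 0.25·(13) + 0.25·(-7) + 0.5·(-7) = -2
Best response: bid 25 (8.75 is the largest).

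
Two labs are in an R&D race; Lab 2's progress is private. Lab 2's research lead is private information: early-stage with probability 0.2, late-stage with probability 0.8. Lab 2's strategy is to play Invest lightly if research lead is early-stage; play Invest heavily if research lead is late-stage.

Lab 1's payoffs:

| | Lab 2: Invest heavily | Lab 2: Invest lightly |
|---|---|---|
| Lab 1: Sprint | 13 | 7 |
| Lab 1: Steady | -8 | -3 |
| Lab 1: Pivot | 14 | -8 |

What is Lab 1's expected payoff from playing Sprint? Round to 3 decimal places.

11.800

E[Sprint] = 0.2·7 + 0.8·13 = 1.4 + 10.4 = 11.8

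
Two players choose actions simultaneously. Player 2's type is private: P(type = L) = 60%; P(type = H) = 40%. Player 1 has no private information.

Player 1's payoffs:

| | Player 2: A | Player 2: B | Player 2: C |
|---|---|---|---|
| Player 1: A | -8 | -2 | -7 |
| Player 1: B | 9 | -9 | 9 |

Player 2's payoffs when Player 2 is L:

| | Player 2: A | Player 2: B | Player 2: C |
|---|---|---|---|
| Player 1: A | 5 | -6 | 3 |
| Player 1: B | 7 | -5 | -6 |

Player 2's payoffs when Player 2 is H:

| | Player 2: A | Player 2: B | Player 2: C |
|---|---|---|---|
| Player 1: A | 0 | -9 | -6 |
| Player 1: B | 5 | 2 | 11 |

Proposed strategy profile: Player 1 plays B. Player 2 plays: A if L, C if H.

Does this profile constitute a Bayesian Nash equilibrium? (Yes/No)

Yes

A profile is a BNE iff every type of every player is best-responding given beliefs about the other side.
Player 1 plays B: E[B] = 0.6·(9) + 0.4·(9) = 9; E[A] = -7.6. Best-responding. ✓
Player 2 (type L), facing B: A gives 7, B gives -5, C gives -6. Proposed A is best. ✓
Player 2 (type H), facing B: A gives 5, B gives 2, C gives 11. Proposed C is best. ✓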